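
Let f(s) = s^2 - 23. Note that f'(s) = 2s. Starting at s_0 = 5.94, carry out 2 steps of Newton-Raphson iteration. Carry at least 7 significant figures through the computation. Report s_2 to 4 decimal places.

s_0 = 5.940000: f = 12.283600, f' = 11.880000 → s_1 = 5.940000 - (12.283600)/(11.880000) = 4.906027
s_1 = 4.906027: f = 1.069100, f' = 9.812054 → s_2 = 4.906027 - (1.069100)/(9.812054) = 4.797069

4.7971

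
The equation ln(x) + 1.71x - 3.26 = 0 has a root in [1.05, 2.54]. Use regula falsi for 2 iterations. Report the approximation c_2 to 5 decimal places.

1.62556

False-position update: c = (a·f(b) − b·f(a))/(f(b) − f(a)); replace the endpoint whose sign matches f(c).
f(1.050000) = -1.415710, f(2.540000) = 2.015564
step 1: c = 1.664759, f(c) = 0.096419 > 0 → new bracket [1.050000, 1.664759]
step 2: c = 1.625560, f(c) = 0.005560 > 0 → new bracket [1.050000, 1.625560]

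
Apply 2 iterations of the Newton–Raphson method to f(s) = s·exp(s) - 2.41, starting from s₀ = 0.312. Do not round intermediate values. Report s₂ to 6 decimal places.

Newton update: s ← s − f(s)/f'(s).
f'(s) = (s + 1)·exp(s)
s_0 = 0.312000: f = -1.983760, f' = 1.792395 → s_1 = 0.312000 - (-1.983760)/(1.792395) = 1.418765
s_1 = 1.418765: f = 3.452356, f' = 9.994369 → s_2 = 1.418765 - (3.452356)/(9.994369) = 1.073335

1.073335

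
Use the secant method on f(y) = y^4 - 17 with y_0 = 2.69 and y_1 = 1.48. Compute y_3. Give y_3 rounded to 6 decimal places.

Secant update: y_(k+1) = y_k − f(y_k)·(y_k − y_(k-1))/(f(y_k) − f(y_(k-1))).
f(y_0) = 35.361143, f(y_1) = -12.202148
y_2 = 1.480000 - (-12.202148)·(1.480000 - 2.690000)/(-12.202148 - (35.361143)) = 1.790420; f(y_2) = -6.724103
y_3 = 1.790420 - (-6.724103)·(1.790420 - 1.480000)/(-6.724103 - (-12.202148)) = 2.171450; f(y_3) = 5.233046

2.171450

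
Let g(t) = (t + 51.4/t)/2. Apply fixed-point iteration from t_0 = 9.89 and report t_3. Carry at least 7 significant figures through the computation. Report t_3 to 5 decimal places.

7.16939

t_1 = g(9.890000) = 7.543584
t_2 = g(7.543584) = 7.178661
t_3 = g(7.178661) = 7.169385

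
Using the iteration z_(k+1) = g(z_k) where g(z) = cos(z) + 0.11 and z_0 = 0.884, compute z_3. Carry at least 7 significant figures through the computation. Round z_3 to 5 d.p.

z_1 = g(0.884000) = 0.744063
z_2 = g(0.744063) = 0.845723
z_3 = g(0.845723) = 0.773190

0.77319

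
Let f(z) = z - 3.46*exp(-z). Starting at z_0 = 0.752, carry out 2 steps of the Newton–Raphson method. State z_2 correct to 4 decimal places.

1.1238

Newton update: z ← z − f(z)/f'(z).
f'(z) = 1 + 3.46*exp(-z)
z_0 = 0.752000: f = -0.879123, f' = 2.631123 → z_1 = 0.752000 - (-0.879123)/(2.631123) = 1.086125
z_1 = 1.086125: f = -0.081702, f' = 2.167826 → z_2 = 1.086125 - (-0.081702)/(2.167826) = 1.123813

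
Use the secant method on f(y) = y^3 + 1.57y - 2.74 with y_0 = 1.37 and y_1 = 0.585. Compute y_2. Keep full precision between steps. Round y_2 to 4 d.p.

0.9382

Secant update: y_(k+1) = y_k − f(y_k)·(y_k − y_(k-1))/(f(y_k) − f(y_(k-1))).
f(y_0) = 1.982253, f(y_1) = -1.621348
y_2 = 0.585000 - (-1.621348)·(0.585000 - 1.370000)/(-1.621348 - (1.982253)) = 0.938191; f(y_2) = -0.441243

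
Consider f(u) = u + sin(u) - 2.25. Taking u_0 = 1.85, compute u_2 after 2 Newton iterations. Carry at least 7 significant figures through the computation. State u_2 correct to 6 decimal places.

f'(u) = 1 + cos(u)
u_0 = 1.850000: f = 0.561275, f' = 0.724410 → u_1 = 1.850000 - (0.561275)/(0.724410) = 1.075197
u_1 = 1.075197: f = -0.295120, f' = 1.475559 → u_2 = 1.075197 - (-0.295120)/(1.475559) = 1.275202

1.275202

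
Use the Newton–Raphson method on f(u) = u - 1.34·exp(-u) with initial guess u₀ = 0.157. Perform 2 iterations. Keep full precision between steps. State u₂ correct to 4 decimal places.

Newton update: u ← u − f(u)/f'(u).
f'(u) = 1 + 1.34·exp(-u)
u_0 = 0.157000: f = -0.988303, f' = 2.145303 → u_1 = 0.157000 - (-0.988303)/(2.145303) = 0.617682
u_1 = 0.617682: f = -0.104836, f' = 1.722518 → u_2 = 0.617682 - (-0.104836)/(1.722518) = 0.678544

0.6785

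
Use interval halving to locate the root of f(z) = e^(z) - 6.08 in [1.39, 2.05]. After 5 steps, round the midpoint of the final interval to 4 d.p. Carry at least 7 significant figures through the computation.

1.8128

f(1.390000) = -2.065150, f(2.050000) = 1.687901 (opposite signs)
step 1: m = 1.720000, f(m) = -0.495472 < 0 → root in [1.720000, 2.050000]
step 2: m = 1.885000, f(m) = 0.506354 > 0 → root in [1.720000, 1.885000]
step 3: m = 1.802500, f(m) = -0.015209 < 0 → root in [1.802500, 1.885000]
step 4: m = 1.843750, f(m) = 0.240195 > 0 → root in [1.802500, 1.843750]
step 5: m = 1.823125, f(m) = 0.111176 > 0 → root in [1.802500, 1.823125]
Midpoint of [1.802500, 1.823125] = 1.812812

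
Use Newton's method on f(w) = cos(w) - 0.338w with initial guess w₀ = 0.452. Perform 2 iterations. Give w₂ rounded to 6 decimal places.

f'(w) = -sin(w) - 0.338
w_0 = 0.452000: f = 0.746799, f' = -0.774766 → w_1 = 0.452000 - (0.746799)/(-0.774766) = 1.415904
w_1 = 1.415904: f = -0.324301, f' = -1.326028 → w_2 = 1.415904 - (-0.324301)/(-1.326028) = 1.171338

1.171338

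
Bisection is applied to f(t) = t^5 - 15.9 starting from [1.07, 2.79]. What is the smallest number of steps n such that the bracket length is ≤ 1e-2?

8

Initial width b − a = 2.79 − 1.07 = 1.720000.
After n steps the width is (b−a)/2^n; need (b−a)/2^n ≤ 1e-2.
So n ≥ log₂(1.720000/1e-2) = log₂(172.0000) ≈ 7.4263.
Hence n = 8.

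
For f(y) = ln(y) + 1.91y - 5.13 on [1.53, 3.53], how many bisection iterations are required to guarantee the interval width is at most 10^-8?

Initial width b − a = 3.53 − 1.53 = 2.000000.
After n steps the width is (b−a)/2^n; need (b−a)/2^n ≤ 10^-8.
So n ≥ log₂(2.000000/10^-8) = log₂(200000000.0000) ≈ 27.5754.
Hence n = 28.

28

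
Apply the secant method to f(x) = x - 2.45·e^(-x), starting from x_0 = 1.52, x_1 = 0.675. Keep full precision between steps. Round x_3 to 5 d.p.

0.95124

Secant update: x_(k+1) = x_k − f(x_k)·(x_k − x_(k-1))/(f(x_k) − f(x_(k-1))).
f(x_0) = 0.984156, f(x_1) = -0.572433
x_2 = 0.675000 - (-0.572433)·(0.675000 - 1.520000)/(-0.572433 - (0.984156)) = 0.985747; f(x_2) = 0.071505
x_3 = 0.985747 - (0.071505)·(0.985747 - 0.675000)/(0.071505 - (-0.572433)) = 0.951241; f(x_3) = 0.004901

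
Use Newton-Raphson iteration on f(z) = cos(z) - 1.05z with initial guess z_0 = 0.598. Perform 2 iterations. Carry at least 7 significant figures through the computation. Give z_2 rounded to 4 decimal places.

0.7175

f'(z) = -sin(z) - 1.05
z_0 = 0.598000: f = 0.198563, f' = -1.612991 → z_1 = 0.598000 - (0.198563)/(-1.612991) = 0.721103
z_1 = 0.721103: f = -0.006079, f' = -1.710213 → z_2 = 0.721103 - (-0.006079)/(-1.710213) = 0.717548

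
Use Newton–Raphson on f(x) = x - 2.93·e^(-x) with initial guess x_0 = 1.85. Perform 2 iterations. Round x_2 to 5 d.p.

Newton update: x ← x − f(x)/f'(x).
f'(x) = 1 + 2.93·e^(-x)
x_0 = 1.850000: f = 1.389295, f' = 1.460705 → x_1 = 1.850000 - (1.389295)/(1.460705) = 0.898887
x_1 = 0.898887: f = -0.293688, f' = 2.192575 → x_2 = 0.898887 - (-0.293688)/(2.192575) = 1.032834

1.03283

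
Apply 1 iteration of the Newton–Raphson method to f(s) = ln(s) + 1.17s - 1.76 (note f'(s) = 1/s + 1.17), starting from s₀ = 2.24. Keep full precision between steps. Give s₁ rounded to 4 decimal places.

Newton update: s ← s − f(s)/f'(s).
s_0 = 2.240000: f = 1.667276, f' = 1.616429 → s_1 = 2.240000 - (1.667276)/(1.616429) = 1.208543

1.2085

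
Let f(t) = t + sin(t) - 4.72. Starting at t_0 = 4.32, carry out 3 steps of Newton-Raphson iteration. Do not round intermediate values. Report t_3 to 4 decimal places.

f'(t) = 1 + cos(t)
t_0 = 4.320000: f = -1.323998, f' = 0.617603 → t_1 = 4.320000 - (-1.323998)/(0.617603) = 6.463769
t_1 = 6.463769: f = 1.923372, f' = 1.983739 → t_2 = 6.463769 - (1.923372)/(1.983739) = 5.494200
t_2 = 5.494200: f = 0.064561, f' = 1.704565 → t_3 = 5.494200 - (0.064561)/(1.704565) = 5.456324

5.4563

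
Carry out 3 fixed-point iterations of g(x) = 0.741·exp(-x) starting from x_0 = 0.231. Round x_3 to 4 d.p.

0.4910

x_1 = g(0.231000) = 0.588161
x_2 = g(0.588161) = 0.411513
x_3 = g(0.411513) = 0.491022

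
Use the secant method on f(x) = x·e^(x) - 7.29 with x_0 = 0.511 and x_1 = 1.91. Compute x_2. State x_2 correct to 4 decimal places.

1.2587

f(x_0) = -6.438185, f(x_1) = 5.608400
x_2 = 1.910000 - (5.608400)·(1.910000 - 0.511000)/(5.608400 - (-6.438185)) = 1.258683; f(x_2) = -2.858456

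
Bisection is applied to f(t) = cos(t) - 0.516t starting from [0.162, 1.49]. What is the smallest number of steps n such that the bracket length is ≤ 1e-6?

Initial width b − a = 1.49 − 0.162 = 1.328000.
After n steps the width is (b−a)/2^n; need (b−a)/2^n ≤ 1e-6.
So n ≥ log₂(1.328000/1e-6) = log₂(1328000.0000) ≈ 20.3408.
Hence n = 21.

21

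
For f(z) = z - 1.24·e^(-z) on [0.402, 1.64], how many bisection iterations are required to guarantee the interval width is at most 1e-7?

Initial width b − a = 1.64 − 0.402 = 1.238000.
After n steps the width is (b−a)/2^n; need (b−a)/2^n ≤ 1e-7.
So n ≥ log₂(1.238000/1e-7) = log₂(12380000.0000) ≈ 23.5615.
Hence n = 24.

24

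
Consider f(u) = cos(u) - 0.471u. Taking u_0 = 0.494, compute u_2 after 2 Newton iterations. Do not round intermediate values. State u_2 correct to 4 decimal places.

f'(u) = -sin(u) - 0.471
u_0 = 0.494000: f = 0.647769, f' = -0.945151 → u_1 = 0.494000 - (0.647769)/(-0.945151) = 1.179360
u_1 = 1.179360: f = -0.173963, f' = -1.395362 → u_2 = 1.179360 - (-0.173963)/(-1.395362) = 1.054688

1.0547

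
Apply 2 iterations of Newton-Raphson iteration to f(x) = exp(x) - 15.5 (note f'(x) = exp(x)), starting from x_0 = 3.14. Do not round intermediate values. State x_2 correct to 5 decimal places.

x_0 = 3.140000: f = 7.603867, f' = 23.103867 → x_1 = 3.140000 - (7.603867)/(23.103867) = 2.810883
x_1 = 2.810883: f = 1.124597, f' = 16.624597 → x_2 = 2.810883 - (1.124597)/(16.624597) = 2.743237

2.74324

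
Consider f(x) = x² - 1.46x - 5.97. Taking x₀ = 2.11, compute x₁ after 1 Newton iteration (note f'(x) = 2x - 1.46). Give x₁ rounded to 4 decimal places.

3.7761

Newton update: x ← x − f(x)/f'(x).
x_0 = 2.110000: f = -4.598500, f' = 2.760000 → x_1 = 2.110000 - (-4.598500)/(2.760000) = 3.776123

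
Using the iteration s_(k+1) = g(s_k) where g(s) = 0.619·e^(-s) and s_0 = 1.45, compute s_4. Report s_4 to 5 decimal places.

s_1 = g(1.450000) = 0.145199
s_2 = g(0.145199) = 0.535342
s_3 = g(0.535342) = 0.362405
s_4 = g(0.362405) = 0.430824

0.43082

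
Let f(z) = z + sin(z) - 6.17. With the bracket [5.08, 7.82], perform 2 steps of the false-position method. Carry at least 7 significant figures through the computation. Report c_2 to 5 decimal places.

f(5.080000) = -2.023189, f(7.820000) = 2.649423
step 1: c = 6.266389, f(c) = 0.079594 > 0 → new bracket [5.080000, 6.266389]
step 2: c = 6.221482, f(c) = -0.010182 < 0 → new bracket [6.221482, 6.266389]

6.22148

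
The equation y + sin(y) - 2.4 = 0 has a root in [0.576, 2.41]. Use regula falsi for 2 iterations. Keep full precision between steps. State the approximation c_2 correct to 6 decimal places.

1.514904

f(0.576000) = -1.279326, f(2.410000) = 0.678056
step 1: c = 1.774685, f(c) = 0.353972 > 0 → new bracket [0.576000, 1.774685]
step 2: c = 1.514904, f(c) = 0.113342 > 0 → new bracket [0.576000, 1.514904]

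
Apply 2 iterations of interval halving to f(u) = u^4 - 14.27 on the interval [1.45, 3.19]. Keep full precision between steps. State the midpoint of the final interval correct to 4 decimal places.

2.1025

f(1.450000) = -9.849494, f(3.190000) = 89.283011 (opposite signs)
step 1: m = 2.320000, f(m) = 14.700230 > 0 → root in [1.450000, 2.320000]
step 2: m = 1.885000, f(m) = -1.644592 < 0 → root in [1.885000, 2.320000]
Midpoint of [1.885000, 2.320000] = 2.102500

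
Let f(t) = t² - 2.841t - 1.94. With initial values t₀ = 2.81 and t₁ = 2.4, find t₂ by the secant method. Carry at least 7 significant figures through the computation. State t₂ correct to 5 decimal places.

3.66568

f(t_0) = -2.027110, f(t_1) = -2.998400
t_2 = 2.400000 - (-2.998400)·(2.400000 - 2.810000)/(-2.998400 - (-2.027110)) = 3.665682; f(t_2) = 1.083021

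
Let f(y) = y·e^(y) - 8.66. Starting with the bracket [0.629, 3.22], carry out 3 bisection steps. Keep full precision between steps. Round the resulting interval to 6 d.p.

[1.600625, 1.924500]

f(0.629000) = -7.480163, f(3.220000) = 71.930547 (opposite signs)
step 1: m = 1.924500, f(m) = 4.526139 > 0 → root in [0.629000, 1.924500]
step 2: m = 1.276750, f(m) = -4.082890 < 0 → root in [1.276750, 1.924500]
step 3: m = 1.600625, f(m) = -0.727096 < 0 → root in [1.600625, 1.924500]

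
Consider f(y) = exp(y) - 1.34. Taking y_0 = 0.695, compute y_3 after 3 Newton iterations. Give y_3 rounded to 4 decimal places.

f'(y) = exp(y)
y_0 = 0.695000: f = 0.663709, f' = 2.003709 → y_1 = 0.695000 - (0.663709)/(2.003709) = 0.363760
y_1 = 0.363760: f = 0.098729, f' = 1.438729 → y_2 = 0.363760 - (0.098729)/(1.438729) = 0.295138
y_2 = 0.295138: f = 0.003311, f' = 1.343311 → y_3 = 0.295138 - (0.003311)/(1.343311) = 0.292673

0.2927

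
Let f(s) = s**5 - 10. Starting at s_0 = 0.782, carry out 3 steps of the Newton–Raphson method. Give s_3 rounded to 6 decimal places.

3.828281

f'(s) = 5s**4
s_0 = 0.782000: f = -9.707562, f' = 1.869808 → s_1 = 0.782000 - (-9.707562)/(1.869808) = 5.973743
s_1 = 5.973743: f = 7597.335142, f' = 6367.310726 → s_2 = 5.973743 - (7597.335142)/(6367.310726) = 4.780565
s_2 = 4.780565: f = 2486.870273, f' = 2611.480500 → s_3 = 4.780565 - (2486.870273)/(2611.480500) = 3.828281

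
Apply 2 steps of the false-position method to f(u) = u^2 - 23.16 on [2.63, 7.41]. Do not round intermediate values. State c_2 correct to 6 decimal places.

4.686674

f(2.630000) = -16.243100, f(7.410000) = 31.748100
step 1: c = 4.247839, f(c) = -5.115867 < 0 → new bracket [4.247839, 7.410000]
step 2: c = 4.686674, f(c) = -1.195091 < 0 → new bracket [4.686674, 7.410000]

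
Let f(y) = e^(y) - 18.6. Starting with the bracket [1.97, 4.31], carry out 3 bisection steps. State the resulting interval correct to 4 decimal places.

[2.8475, 3.1400]

f(1.970000) = -11.429324, f(4.310000) = 55.840489 (opposite signs)
step 1: m = 3.140000, f(m) = 4.503867 > 0 → root in [1.970000, 3.140000]
step 2: m = 2.555000, f(m) = -5.728700 < 0 → root in [2.555000, 3.140000]
step 3: m = 2.847500, f(m) = -1.355384 < 0 → root in [2.847500, 3.140000]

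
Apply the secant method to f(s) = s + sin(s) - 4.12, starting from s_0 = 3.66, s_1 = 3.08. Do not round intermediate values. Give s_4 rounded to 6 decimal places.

Secant update: s_(k+1) = s_k − f(s_k)·(s_k − s_(k-1))/(f(s_k) − f(s_(k-1))).
f(s_0) = -0.955497, f(s_1) = -0.978446
s_2 = 3.080000 - (-0.978446)·(3.080000 - 3.660000)/(-0.978446 - (-0.955497)) = 27.808793; f(s_2) = 24.137699
s_3 = 27.808793 - (24.137699)·(27.808793 - 3.080000)/(24.137699 - (-0.978446)) = 4.043356; f(s_3) = -0.861066
s_4 = 4.043356 - (-0.861066)·(4.043356 - 27.808793)/(-0.861066 - (24.137699)) = 4.861941; f(s_4) = -0.246897

4.861941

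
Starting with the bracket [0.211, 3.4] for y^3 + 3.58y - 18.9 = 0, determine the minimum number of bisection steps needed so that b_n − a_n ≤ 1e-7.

Initial width b − a = 3.4 − 0.211 = 3.189000.
After n steps the width is (b−a)/2^n; need (b−a)/2^n ≤ 1e-7.
So n ≥ log₂(3.189000/1e-7) = log₂(31890000.0000) ≈ 24.9266.
Hence n = 25.

25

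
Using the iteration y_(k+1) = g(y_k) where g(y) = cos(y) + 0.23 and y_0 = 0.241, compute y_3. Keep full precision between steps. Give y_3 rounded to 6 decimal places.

y_1 = g(0.241000) = 1.201100
y_2 = g(1.201100) = 0.591332
y_3 = g(0.591332) = 1.060199

1.060199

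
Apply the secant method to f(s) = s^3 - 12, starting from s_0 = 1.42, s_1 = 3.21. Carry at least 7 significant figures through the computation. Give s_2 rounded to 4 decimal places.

Secant update: s_(k+1) = s_k − f(s_k)·(s_k − s_(k-1))/(f(s_k) − f(s_(k-1))).
f(s_0) = -9.136712, f(s_1) = 21.076161
s_2 = 3.210000 - (21.076161)·(3.210000 - 1.420000)/(21.076161 - (-9.136712)) = 1.961316; f(s_2) = -4.455286

1.9613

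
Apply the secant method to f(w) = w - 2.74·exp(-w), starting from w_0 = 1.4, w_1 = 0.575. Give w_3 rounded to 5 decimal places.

1.00870

f(w_0) = 0.724324, f(w_1) = -0.966811
w_2 = 0.575000 - (-0.966811)·(0.575000 - 1.400000)/(-0.966811 - (0.724324)) = 1.046647; f(w_2) = 0.084598
w_3 = 1.046647 - (0.084598)·(1.046647 - 0.575000)/(0.084598 - (-0.966811)) = 1.008698; f(w_3) = 0.009438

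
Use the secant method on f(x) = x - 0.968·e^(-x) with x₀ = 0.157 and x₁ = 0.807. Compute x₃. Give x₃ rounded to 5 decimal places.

0.55466

Secant update: x_(k+1) = x_k − f(x_k)·(x_k − x_(k-1))/(f(x_k) − f(x_(k-1))).
f(x_0) = -0.670354, f(x_1) = 0.375084
x_2 = 0.807000 - (0.375084)·(0.807000 - 0.157000)/(0.375084 - (-0.670354)) = 0.573792; f(x_2) = 0.028435
x_3 = 0.573792 - (0.028435)·(0.573792 - 0.807000)/(0.028435 - (0.375084)) = 0.554662; f(x_3) = -0.001228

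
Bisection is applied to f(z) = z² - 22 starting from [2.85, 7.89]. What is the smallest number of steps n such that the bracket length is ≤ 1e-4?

16

Initial width b − a = 7.89 − 2.85 = 5.040000.
After n steps the width is (b−a)/2^n; need (b−a)/2^n ≤ 1e-4.
So n ≥ log₂(5.040000/1e-4) = log₂(50400.0000) ≈ 15.6211.
Hence n = 16.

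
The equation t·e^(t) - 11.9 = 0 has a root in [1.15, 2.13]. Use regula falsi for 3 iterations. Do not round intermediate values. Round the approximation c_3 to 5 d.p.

1.85309

False-position update: c = (a·f(b) − b·f(a))/(f(b) − f(a)); replace the endpoint whose sign matches f(c).
f(1.150000) = -8.268078, f(2.130000) = 6.023666
step 1: c = 1.716951, f(c) = -2.340831 < 0 → new bracket [1.716951, 2.130000]
step 2: c = 1.832544, f(c) = -0.447030 < 0 → new bracket [1.832544, 2.130000]
step 3: c = 1.853094, f(c) = -0.078140 < 0 → new bracket [1.853094, 2.130000]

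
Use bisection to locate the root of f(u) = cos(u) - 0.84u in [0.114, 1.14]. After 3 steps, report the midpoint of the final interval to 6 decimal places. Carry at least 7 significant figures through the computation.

f(0.114000) = 0.897749, f(1.140000) = -0.540005 (opposite signs)
step 1: m = 0.627000, f(m) = 0.283111 > 0 → root in [0.627000, 1.140000]
step 2: m = 0.883500, f(m) = -0.107690 < 0 → root in [0.627000, 0.883500]
step 3: m = 0.755250, f(m) = 0.093690 > 0 → root in [0.755250, 0.883500]
Midpoint of [0.755250, 0.883500] = 0.819375

0.819375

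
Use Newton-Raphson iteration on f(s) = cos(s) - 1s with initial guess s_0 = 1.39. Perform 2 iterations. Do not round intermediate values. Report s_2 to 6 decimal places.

0.739438

Newton update: s ← s − f(s)/f'(s).
f'(s) = -sin(s) - 1
s_0 = 1.390000: f = -1.210187, f' = -1.983701 → s_1 = 1.390000 - (-1.210187)/(-1.983701) = 0.779935
s_1 = 0.779935: f = -0.068975, f' = -1.703233 → s_2 = 0.779935 - (-0.068975)/(-1.703233) = 0.739438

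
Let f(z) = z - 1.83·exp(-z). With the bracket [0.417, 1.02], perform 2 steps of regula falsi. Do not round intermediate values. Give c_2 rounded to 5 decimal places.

f(0.417000) = -0.789008, f(1.020000) = 0.360111
step 1: c = 0.831032, f(c) = 0.033884 > 0 → new bracket [0.417000, 0.831032]
step 2: c = 0.813983, f(c) = 0.003129 > 0 → new bracket [0.417000, 0.813983]

0.81398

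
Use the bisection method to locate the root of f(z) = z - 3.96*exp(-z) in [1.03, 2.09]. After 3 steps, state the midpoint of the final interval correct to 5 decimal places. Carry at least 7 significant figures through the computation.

1.22875

f(1.030000) = -0.383748, f(2.090000) = 1.600199 (opposite signs)
step 1: m = 1.560000, f(m) = 0.727861 > 0 → root in [1.030000, 1.560000]
step 2: m = 1.295000, f(m) = 0.210364 > 0 → root in [1.030000, 1.295000]
step 3: m = 1.162500, f(m) = -0.075806 < 0 → root in [1.162500, 1.295000]
Midpoint of [1.162500, 1.295000] = 1.228750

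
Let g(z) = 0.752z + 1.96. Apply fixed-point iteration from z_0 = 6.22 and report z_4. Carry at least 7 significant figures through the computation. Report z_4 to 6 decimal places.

7.364939

z_1 = g(6.220000) = 6.637440
z_2 = g(6.637440) = 6.951355
z_3 = g(6.951355) = 7.187419
z_4 = g(7.187419) = 7.364939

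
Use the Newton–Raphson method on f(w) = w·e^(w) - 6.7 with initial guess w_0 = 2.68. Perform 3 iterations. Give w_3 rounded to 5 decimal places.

1.51789

f'(w) = (w + 1)·e^(w)
w_0 = 2.680000: f = 32.388050, f' = 53.673143 → w_1 = 2.680000 - (32.388050)/(53.673143) = 2.076569
w_1 = 2.076569: f = 9.864895, f' = 24.541946 → w_2 = 2.076569 - (9.864895)/(24.541946) = 1.674608
w_2 = 1.674608: f = 2.236888, f' = 14.273592 → w_3 = 1.674608 - (2.236888)/(14.273592) = 1.517893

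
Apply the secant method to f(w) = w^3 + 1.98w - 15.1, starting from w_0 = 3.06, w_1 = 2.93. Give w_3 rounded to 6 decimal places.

Secant update: w_(k+1) = w_k − f(w_k)·(w_k − w_(k-1))/(f(w_k) − f(w_(k-1))).
f(w_0) = 19.611416, f(w_1) = 15.855157
w_2 = 2.930000 - (15.855157)·(2.930000 - 3.060000)/(15.855157 - (19.611416)) = 2.381270; f(w_2) = 3.117788
w_3 = 2.381270 - (3.117788)·(2.381270 - 2.930000)/(3.117788 - (15.855157)) = 2.246955; f(w_3) = 0.693416

2.246955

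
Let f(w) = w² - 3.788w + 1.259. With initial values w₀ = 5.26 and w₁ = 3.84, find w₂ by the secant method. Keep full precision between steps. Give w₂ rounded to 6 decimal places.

3.565399

f(w_0) = 9.001720, f(w_1) = 1.458680
w_2 = 3.840000 - (1.458680)·(3.840000 - 5.260000)/(1.458680 - (9.001720)) = 3.565399; f(w_2) = 0.465339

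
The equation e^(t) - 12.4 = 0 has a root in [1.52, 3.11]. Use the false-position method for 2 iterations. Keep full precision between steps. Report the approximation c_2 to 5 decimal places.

False-position update: c = (a·f(b) − b·f(a))/(f(b) − f(a)); replace the endpoint whose sign matches f(c).
f(1.520000) = -7.827775, f(3.110000) = 10.021044
step 1: c = 2.217310, f(c) = -3.217403 < 0 → new bracket [2.217310, 3.110000]
step 2: c = 2.434265, f(c) = -0.992571 < 0 → new bracket [2.434265, 3.110000]

2.43426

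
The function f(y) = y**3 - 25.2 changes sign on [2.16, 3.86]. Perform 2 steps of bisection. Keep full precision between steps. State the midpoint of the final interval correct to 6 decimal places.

f(2.160000) = -15.122304, f(3.860000) = 32.312456 (opposite signs)
step 1: m = 3.010000, f(m) = 2.070901 > 0 → root in [2.160000, 3.010000]
step 2: m = 2.585000, f(m) = -7.926448 < 0 → root in [2.585000, 3.010000]
Midpoint of [2.585000, 3.010000] = 2.797500

2.797500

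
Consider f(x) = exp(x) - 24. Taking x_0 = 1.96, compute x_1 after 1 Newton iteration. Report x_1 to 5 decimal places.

Newton update: x ← x − f(x)/f'(x).
f'(x) = exp(x)
x_0 = 1.960000: f = -16.900673, f' = 7.099327 → x_1 = 1.960000 - (-16.900673)/(7.099327) = 4.340602

4.34060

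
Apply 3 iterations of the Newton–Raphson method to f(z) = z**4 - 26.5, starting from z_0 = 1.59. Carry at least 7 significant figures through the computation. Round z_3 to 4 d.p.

Newton update: z ← z − f(z)/f'(z).
f'(z) = 4z**3
z_0 = 1.590000: f = -20.108710, f' = 16.078716 → z_1 = 1.590000 - (-20.108710)/(16.078716) = 2.840642
z_1 = 2.840642: f = 38.612706, f' = 91.687324 → z_2 = 2.840642 - (38.612706)/(91.687324) = 2.419507
z_2 = 2.419507: f = 7.769478, f' = 56.655309 → z_3 = 2.419507 - (7.769478)/(56.655309) = 2.282371

2.2824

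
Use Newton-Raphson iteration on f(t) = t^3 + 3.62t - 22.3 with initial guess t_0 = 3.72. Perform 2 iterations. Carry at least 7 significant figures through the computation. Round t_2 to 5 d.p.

2.43394

f'(t) = 3t^2 + 3.62
t_0 = 3.720000: f = 42.645248, f' = 45.135200 → t_1 = 3.720000 - (42.645248)/(45.135200) = 2.775167
t_1 = 2.775167: f = 9.119184, f' = 26.724648 → t_2 = 2.775167 - (9.119184)/(26.724648) = 2.433939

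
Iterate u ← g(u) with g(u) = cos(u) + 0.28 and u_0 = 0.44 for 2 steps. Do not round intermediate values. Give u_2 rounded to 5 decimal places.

u_1 = g(0.440000) = 1.184752
u_2 = g(1.184752) = 0.656527

0.65653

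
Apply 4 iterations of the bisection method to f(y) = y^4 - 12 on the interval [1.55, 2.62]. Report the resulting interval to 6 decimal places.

[1.817500, 1.884375]

f(1.550000) = -6.227994, f(2.620000) = 35.119987 (opposite signs)
step 1: m = 2.085000, f(m) = 6.898365 > 0 → root in [1.550000, 2.085000]
step 2: m = 1.817500, f(m) = -1.088168 < 0 → root in [1.817500, 2.085000]
step 3: m = 1.951250, f(m) = 2.496116 > 0 → root in [1.817500, 1.951250]
step 4: m = 1.884375, f(m) = 0.608672 > 0 → root in [1.817500, 1.884375]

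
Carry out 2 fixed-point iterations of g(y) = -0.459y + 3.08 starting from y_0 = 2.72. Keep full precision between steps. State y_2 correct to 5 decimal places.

y_1 = g(2.720000) = 1.831520
y_2 = g(1.831520) = 2.239332

2.23933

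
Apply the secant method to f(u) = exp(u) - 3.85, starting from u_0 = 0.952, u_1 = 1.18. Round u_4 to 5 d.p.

Secant update: u_(k+1) = u_k − f(u_k)·(u_k − u_(k-1))/(f(u_k) − f(u_(k-1))).
f(u_0) = -1.259114, f(u_1) = -0.595626
u_2 = 1.180000 - (-0.595626)·(1.180000 - 0.952000)/(-0.595626 - (-1.259114)) = 1.384680; f(u_2) = 0.143548
u_3 = 1.384680 - (0.143548)·(1.384680 - 1.180000)/(0.143548 - (-0.595626)) = 1.344931; f(u_3) = -0.012078
u_4 = 1.344931 - (-0.012078)·(1.344931 - 1.384680)/(-0.012078 - (0.143548)) = 1.348016; f(u_4) = -0.000220

1.34802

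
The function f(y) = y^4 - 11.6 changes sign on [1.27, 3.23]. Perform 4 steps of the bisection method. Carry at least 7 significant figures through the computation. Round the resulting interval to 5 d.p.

f(1.270000) = -8.998554, f(3.230000) = 97.245402 (opposite signs)
step 1: m = 2.250000, f(m) = 14.028906 > 0 → root in [1.270000, 2.250000]
step 2: m = 1.760000, f(m) = -2.004874 < 0 → root in [1.760000, 2.250000]
step 3: m = 2.005000, f(m) = 4.560601 > 0 → root in [1.760000, 2.005000]
step 4: m = 1.882500, f(m) = 0.958563 > 0 → root in [1.760000, 1.882500]

[1.76000, 1.88250]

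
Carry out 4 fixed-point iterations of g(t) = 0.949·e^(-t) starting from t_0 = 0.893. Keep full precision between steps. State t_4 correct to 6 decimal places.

0.576363

t_1 = g(0.893000) = 0.388545
t_2 = g(0.388545) = 0.643463
t_3 = g(0.643463) = 0.498671
t_4 = g(0.498671) = 0.576363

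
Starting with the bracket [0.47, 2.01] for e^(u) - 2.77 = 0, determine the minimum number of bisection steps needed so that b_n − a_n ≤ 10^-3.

11

Initial width b − a = 2.01 − 0.47 = 1.540000.
After n steps the width is (b−a)/2^n; need (b−a)/2^n ≤ 10^-3.
So n ≥ log₂(1.540000/10^-3) = log₂(1540.0000) ≈ 10.5887.
Hence n = 11.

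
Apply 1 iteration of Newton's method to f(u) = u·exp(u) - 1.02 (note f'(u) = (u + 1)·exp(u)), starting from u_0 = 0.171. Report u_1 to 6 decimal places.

0.759111

Newton update: u ← u − f(u)/f'(u).
u_0 = 0.171000: f = -0.817110, f' = 1.389381 → u_1 = 0.171000 - (-0.817110)/(1.389381) = 0.759111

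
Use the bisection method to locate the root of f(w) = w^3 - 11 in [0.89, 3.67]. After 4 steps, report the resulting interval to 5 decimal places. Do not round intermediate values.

f(0.890000) = -10.295031, f(3.670000) = 38.430863 (opposite signs)
step 1: m = 2.280000, f(m) = 0.852352 > 0 → root in [0.890000, 2.280000]
step 2: m = 1.585000, f(m) = -7.018123 < 0 → root in [1.585000, 2.280000]
step 3: m = 1.932500, f(m) = -3.782970 < 0 → root in [1.932500, 2.280000]
step 4: m = 2.106250, f(m) = -1.656066 < 0 → root in [2.106250, 2.280000]

[2.10625, 2.28000]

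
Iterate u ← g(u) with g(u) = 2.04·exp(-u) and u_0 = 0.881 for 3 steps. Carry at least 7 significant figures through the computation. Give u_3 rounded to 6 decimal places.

0.849528

u_1 = g(0.881000) = 0.845311
u_2 = g(0.845311) = 0.876024
u_3 = g(0.876024) = 0.849528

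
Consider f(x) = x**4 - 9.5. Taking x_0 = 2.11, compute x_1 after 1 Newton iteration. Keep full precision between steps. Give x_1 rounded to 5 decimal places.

Newton update: x ← x − f(x)/f'(x).
f'(x) = 4x**3
x_0 = 2.110000: f = 10.321194, f' = 37.575724 → x_1 = 2.110000 - (10.321194)/(37.575724) = 1.835323

1.83532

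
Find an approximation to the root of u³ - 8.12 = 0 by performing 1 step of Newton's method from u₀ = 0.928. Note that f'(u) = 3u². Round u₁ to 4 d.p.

u_0 = 0.928000: f = -7.320821, f' = 2.583552 → u_1 = 0.928000 - (-7.320821)/(2.583552) = 3.761626

3.7616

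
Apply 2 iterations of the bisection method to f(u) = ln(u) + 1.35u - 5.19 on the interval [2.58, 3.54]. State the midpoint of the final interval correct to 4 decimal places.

f(2.580000) = -0.759211, f(3.540000) = 0.853127 (opposite signs)
step 1: m = 3.060000, f(m) = 0.059415 > 0 → root in [2.580000, 3.060000]
step 2: m = 2.820000, f(m) = -0.346263 < 0 → root in [2.820000, 3.060000]
Midpoint of [2.820000, 3.060000] = 2.940000

2.9400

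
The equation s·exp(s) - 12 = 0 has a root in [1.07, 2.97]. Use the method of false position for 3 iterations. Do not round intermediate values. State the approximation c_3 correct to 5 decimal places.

1.69770

False-position update: c = (a·f(b) − b·f(a))/(f(b) − f(a)); replace the endpoint whose sign matches f(c).
f(1.070000) = -8.880544, f(2.970000) = 45.891001
step 1: c = 1.378062, f(c) = -6.532944 < 0 → new bracket [1.378062, 2.970000]
step 2: c = 1.576445, f(c) = -4.373584 < 0 → new bracket [1.576445, 2.970000]
step 3: c = 1.697700, f(c) = -2.728224 < 0 → new bracket [1.697700, 2.970000]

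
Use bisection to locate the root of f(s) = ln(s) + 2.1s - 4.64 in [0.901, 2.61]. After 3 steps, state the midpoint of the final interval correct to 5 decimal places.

1.86231

f(0.901000) = -2.852150, f(2.610000) = 1.800350 (opposite signs)
step 1: m = 1.755500, f(m) = -0.390696 < 0 → root in [1.755500, 2.610000]
step 2: m = 2.182750, f(m) = 0.724361 > 0 → root in [1.755500, 2.182750]
step 3: m = 1.969125, f(m) = 0.172752 > 0 → root in [1.755500, 1.969125]
Midpoint of [1.755500, 1.969125] = 1.862313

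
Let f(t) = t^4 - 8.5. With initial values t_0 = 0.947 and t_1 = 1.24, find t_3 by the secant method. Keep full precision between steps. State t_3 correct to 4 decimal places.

f(t_0) = -7.695734, f(t_1) = -6.135786
t_2 = 1.240000 - (-6.135786)·(1.240000 - 0.947000)/(-6.135786 - (-7.695734)) = 2.392465; f(t_2) = 24.262924
t_3 = 2.392465 - (24.262924)·(2.392465 - 1.240000)/(24.262924 - (-6.135786)) = 1.472618; f(t_3) = -3.797160

1.4726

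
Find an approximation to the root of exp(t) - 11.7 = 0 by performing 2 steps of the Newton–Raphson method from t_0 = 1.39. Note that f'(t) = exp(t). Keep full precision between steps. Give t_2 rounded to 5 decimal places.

2.73391

Newton update: t ← t − f(t)/f'(t).
t_0 = 1.390000: f = -7.685150, f' = 4.014850 → t_1 = 1.390000 - (-7.685150)/(4.014850) = 3.304181
t_1 = 3.304181: f = 15.526236, f' = 27.226236 → t_2 = 3.304181 - (15.526236)/(27.226236) = 2.733914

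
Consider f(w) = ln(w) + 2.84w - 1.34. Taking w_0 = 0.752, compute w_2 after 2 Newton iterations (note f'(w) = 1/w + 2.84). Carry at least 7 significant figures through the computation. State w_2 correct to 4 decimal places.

w_0 = 0.752000: f = 0.510661, f' = 4.169787 → w_1 = 0.752000 - (0.510661)/(4.169787) = 0.629533
w_1 = 0.629533: f = -0.014903, f' = 4.428479 → w_2 = 0.629533 - (-0.014903)/(4.428479) = 0.632898

0.6329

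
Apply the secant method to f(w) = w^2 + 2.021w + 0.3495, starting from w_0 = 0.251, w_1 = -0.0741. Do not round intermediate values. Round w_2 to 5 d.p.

f(w_0) = 0.919772, f(w_1) = 0.205235
w_2 = -0.074100 - (0.205235)·(-0.074100 - 0.251000)/(0.205235 - (0.919772)) = -0.167478; f(w_2) = 0.039076

-0.16748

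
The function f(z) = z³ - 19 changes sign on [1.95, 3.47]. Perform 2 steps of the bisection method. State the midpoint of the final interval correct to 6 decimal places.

f(1.950000) = -11.585125, f(3.470000) = 22.781923 (opposite signs)
step 1: m = 2.710000, f(m) = 0.902511 > 0 → root in [1.950000, 2.710000]
step 2: m = 2.330000, f(m) = -6.350663 < 0 → root in [2.330000, 2.710000]
Midpoint of [2.330000, 2.710000] = 2.520000

2.520000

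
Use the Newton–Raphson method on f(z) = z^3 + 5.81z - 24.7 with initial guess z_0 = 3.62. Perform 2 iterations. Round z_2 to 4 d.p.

f'(z) = 3z^2 + 5.81
z_0 = 3.620000: f = 43.770128, f' = 45.123200 → z_1 = 3.620000 - (43.770128)/(45.123200) = 2.649986
z_1 = 2.649986: f = 9.305753, f' = 26.877280 → z_2 = 2.649986 - (9.305753)/(26.877280) = 2.303755

2.3038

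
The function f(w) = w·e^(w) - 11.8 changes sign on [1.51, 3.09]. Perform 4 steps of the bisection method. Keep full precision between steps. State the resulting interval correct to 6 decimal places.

[1.806250, 1.905000]

f(1.510000) = -4.964637, f(3.090000) = 56.109171 (opposite signs)
step 1: m = 2.300000, f(m) = 11.140620 > 0 → root in [1.510000, 2.300000]
step 2: m = 1.905000, f(m) = 1.000472 > 0 → root in [1.510000, 1.905000]
step 3: m = 1.707500, f(m) = -2.382871 < 0 → root in [1.707500, 1.905000]
step 4: m = 1.806250, f(m) = -0.804316 < 0 → root in [1.806250, 1.905000]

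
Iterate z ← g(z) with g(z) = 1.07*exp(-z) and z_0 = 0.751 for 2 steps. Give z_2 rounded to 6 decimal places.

z_1 = g(0.751000) = 0.504927
z_2 = g(0.504927) = 0.645798

0.645798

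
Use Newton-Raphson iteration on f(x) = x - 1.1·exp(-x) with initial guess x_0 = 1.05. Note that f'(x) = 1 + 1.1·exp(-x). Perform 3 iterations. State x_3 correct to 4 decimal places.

0.6023

Newton update: x ← x − f(x)/f'(x).
x_0 = 1.050000: f = 0.665068, f' = 1.384932 → x_1 = 1.050000 - (0.665068)/(1.384932) = 0.569782
x_1 = 0.569782: f = -0.052431, f' = 1.622213 → x_2 = 0.569782 - (-0.052431)/(1.622213) = 0.602103
x_2 = 0.602103: f = -0.000322, f' = 1.602425 → x_3 = 0.602103 - (-0.000322)/(1.602425) = 0.602304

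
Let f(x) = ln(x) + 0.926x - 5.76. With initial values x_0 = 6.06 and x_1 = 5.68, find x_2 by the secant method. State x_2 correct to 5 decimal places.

f(x_0) = 1.653270, f(x_1) = 1.236631
x_2 = 5.680000 - (1.236631)·(5.680000 - 6.060000)/(1.236631 - (1.653270)) = 4.552116; f(x_2) = -0.029148

4.55212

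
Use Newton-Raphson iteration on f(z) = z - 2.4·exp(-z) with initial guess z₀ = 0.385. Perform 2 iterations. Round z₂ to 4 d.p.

f'(z) = 1 + 2.4·exp(-z)
z_0 = 0.385000: f = -1.248082, f' = 2.633082 → z_1 = 0.385000 - (-1.248082)/(2.633082) = 0.859000
z_1 = 0.859000: f = -0.157604, f' = 2.016605 → z_2 = 0.859000 - (-0.157604)/(2.016605) = 0.937154

0.9372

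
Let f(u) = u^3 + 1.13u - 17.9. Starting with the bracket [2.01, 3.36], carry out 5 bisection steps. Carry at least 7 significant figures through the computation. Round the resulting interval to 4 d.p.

[2.4319, 2.4741]

f(2.010000) = -7.508099, f(3.360000) = 23.829856 (opposite signs)
step 1: m = 2.685000, f(m) = 4.490819 > 0 → root in [2.010000, 2.685000]
step 2: m = 2.347500, f(m) = -2.310825 < 0 → root in [2.347500, 2.685000]
step 3: m = 2.516250, f(m) = 0.875035 > 0 → root in [2.347500, 2.516250]
step 4: m = 2.431875, f(m) = -0.769834 < 0 → root in [2.431875, 2.516250]
step 5: m = 2.474062, f(m) = 0.039391 > 0 → root in [2.431875, 2.474062]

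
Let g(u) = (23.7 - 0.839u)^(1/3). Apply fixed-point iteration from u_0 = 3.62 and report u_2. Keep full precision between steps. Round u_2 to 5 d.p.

2.77623

u_1 = g(3.620000) = 2.744078
u_2 = g(2.744078) = 2.776232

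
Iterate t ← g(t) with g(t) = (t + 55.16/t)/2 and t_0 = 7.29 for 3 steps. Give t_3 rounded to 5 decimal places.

7.42698

t_1 = g(7.290000) = 7.428265
t_2 = g(7.428265) = 7.426978
t_3 = g(7.426978) = 7.426978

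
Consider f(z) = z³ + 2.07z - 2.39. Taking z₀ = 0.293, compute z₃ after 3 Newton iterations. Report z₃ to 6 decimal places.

Newton update: z ← z − f(z)/f'(z).
f'(z) = 3z² + 2.07
z_0 = 0.293000: f = -1.758336, f' = 2.327547 → z_1 = 0.293000 - (-1.758336)/(2.327547) = 1.048446
z_1 = 1.048446: f = 0.932776, f' = 5.367718 → z_2 = 1.048446 - (0.932776)/(5.367718) = 0.874671
z_2 = 0.874671: f = 0.089735, f' = 4.365147 → z_3 = 0.874671 - (0.089735)/(4.365147) = 0.854114

0.854114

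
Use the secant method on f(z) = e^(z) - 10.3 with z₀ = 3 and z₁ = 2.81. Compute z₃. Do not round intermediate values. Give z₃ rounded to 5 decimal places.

2.36083

f(z_0) = 9.785537, f(z_1) = 6.309918
z_2 = 2.810000 - (6.309918)·(2.810000 - 3.000000)/(6.309918 - (9.785537)) = 2.465059; f(z_2) = 1.464173
z_3 = 2.465059 - (1.464173)·(2.465059 - 2.810000)/(1.464173 - (6.309918)) = 2.360833; f(z_3) = 0.299772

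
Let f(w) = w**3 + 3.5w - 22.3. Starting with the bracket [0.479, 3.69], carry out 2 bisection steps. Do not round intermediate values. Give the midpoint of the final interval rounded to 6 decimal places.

f(0.479000) = -20.513598, f(3.690000) = 40.858409 (opposite signs)
step 1: m = 2.084500, f(m) = -5.946805 < 0 → root in [2.084500, 3.690000]
step 2: m = 2.887250, f(m) = 11.874105 > 0 → root in [2.084500, 2.887250]
Midpoint of [2.084500, 2.887250] = 2.485875

2.485875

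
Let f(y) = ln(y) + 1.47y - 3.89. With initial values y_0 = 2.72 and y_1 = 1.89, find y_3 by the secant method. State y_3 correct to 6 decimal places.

2.131542

f(y_0) = 1.109032, f(y_1) = -0.475123
y_2 = 1.890000 - (-0.475123)·(1.890000 - 2.720000)/(-0.475123 - (1.109032)) = 2.138935; f(y_2) = 0.014543
y_3 = 2.138935 - (0.014543)·(2.138935 - 1.890000)/(0.014543 - (-0.475123)) = 2.131542; f(y_3) = 0.000212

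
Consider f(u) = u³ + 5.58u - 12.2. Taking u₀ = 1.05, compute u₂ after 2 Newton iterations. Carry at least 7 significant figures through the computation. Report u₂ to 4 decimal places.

1.5397

Newton update: u ← u − f(u)/f'(u).
f'(u) = 3u² + 5.58
u_0 = 1.050000: f = -5.183375, f' = 8.887500 → u_1 = 1.050000 - (-5.183375)/(8.887500) = 1.633221
u_1 = 1.633221: f = 1.269842, f' = 13.582231 → u_2 = 1.633221 - (1.269842)/(13.582231) = 1.539728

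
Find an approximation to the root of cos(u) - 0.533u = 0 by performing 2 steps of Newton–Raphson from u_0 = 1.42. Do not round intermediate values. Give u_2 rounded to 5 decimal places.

f'(u) = -sin(u) - 0.533
u_0 = 1.420000: f = -0.606635, f' = -1.521652 → u_1 = 1.420000 - (-0.606635)/(-1.521652) = 1.021332
u_1 = 1.021332: f = -0.022139, f' = -1.385804 → u_2 = 1.021332 - (-0.022139)/(-1.385804) = 1.005356

1.00536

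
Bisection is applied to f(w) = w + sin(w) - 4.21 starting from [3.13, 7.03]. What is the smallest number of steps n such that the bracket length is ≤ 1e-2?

9

Initial width b − a = 7.03 − 3.13 = 3.900000.
After n steps the width is (b−a)/2^n; need (b−a)/2^n ≤ 1e-2.
So n ≥ log₂(3.900000/1e-2) = log₂(390.0000) ≈ 8.6073.
Hence n = 9.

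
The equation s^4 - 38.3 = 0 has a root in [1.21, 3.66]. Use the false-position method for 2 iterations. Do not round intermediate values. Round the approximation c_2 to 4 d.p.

f(1.210000) = -36.156411, f(3.660000) = 141.142099
step 1: c = 1.709627, f(c) = -29.757088 < 0 → new bracket [1.709627, 3.660000]
step 2: c = 2.049228, f(c) = -20.665592 < 0 → new bracket [2.049228, 3.660000]

2.0492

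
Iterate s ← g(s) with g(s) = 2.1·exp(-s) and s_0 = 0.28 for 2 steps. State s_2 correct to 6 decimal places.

s_1 = g(0.280000) = 1.587146
s_2 = g(1.587146) = 0.429468

0.429468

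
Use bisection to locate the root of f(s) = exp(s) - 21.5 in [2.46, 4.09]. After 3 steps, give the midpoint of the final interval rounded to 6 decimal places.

2.969375

f(2.460000) = -9.795188, f(4.090000) = 38.239892 (opposite signs)
step 1: m = 3.275000, f(m) = 4.943225 > 0 → root in [2.460000, 3.275000]
step 2: m = 2.867500, f(m) = -3.907019 < 0 → root in [2.867500, 3.275000]
step 3: m = 3.071250, f(m) = 0.068847 > 0 → root in [2.867500, 3.071250]
Midpoint of [2.867500, 3.071250] = 2.969375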